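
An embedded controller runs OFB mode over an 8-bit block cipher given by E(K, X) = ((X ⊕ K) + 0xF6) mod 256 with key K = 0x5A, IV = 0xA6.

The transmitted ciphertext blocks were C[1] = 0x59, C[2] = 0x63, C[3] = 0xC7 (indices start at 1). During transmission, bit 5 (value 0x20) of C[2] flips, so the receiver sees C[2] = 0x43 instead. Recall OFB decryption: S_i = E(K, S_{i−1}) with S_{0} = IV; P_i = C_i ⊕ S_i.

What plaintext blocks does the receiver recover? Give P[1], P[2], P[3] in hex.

Only C[2] changed, to 0x43. In OFB, a change in C_i flips the same bit in P_i only; the keystream is unaffected. Decrypting the received ciphertext:
P[1]: S = E(K, 0xA6) = 0xF2; 0x59 ⊕ 0xF2 = 0xAB.
P[2]: S = E(K, 0xF2) = 0x9E; 0x43 ⊕ 0x9E = 0xDD.
P[3]: S = E(K, 0x9E) = 0xBA; 0xC7 ⊕ 0xBA = 0x7D.
Blocks that differ from the original plaintext: P[2].

P[1] = 0xAB, P[2] = 0xDD, P[3] = 0x7D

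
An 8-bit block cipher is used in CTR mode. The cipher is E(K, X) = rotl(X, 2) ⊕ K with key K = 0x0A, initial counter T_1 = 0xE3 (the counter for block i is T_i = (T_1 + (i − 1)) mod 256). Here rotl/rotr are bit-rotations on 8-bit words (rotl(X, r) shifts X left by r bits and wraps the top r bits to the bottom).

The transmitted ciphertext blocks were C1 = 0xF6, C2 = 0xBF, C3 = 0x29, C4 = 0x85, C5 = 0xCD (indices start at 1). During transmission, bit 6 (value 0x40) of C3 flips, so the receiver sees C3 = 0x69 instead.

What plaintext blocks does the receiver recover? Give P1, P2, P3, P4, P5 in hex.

CTR decryption: S_i = E(K, T_i) where T_i is the counter for block i; P_i = C_i ⊕ S_i.
Only C3 changed, to 0x69. In CTR, a change in C_i flips the same bit in P_i only; the keystream is unaffected. Decrypting the received ciphertext:
P1: T = 0xE3, S = E(K, T) = 0x85; 0xF6 ⊕ 0x85 = 0x73.
P2: T = 0xE4, S = E(K, T) = 0x99; 0xBF ⊕ 0x99 = 0x26.
P3: T = 0xE5, S = E(K, T) = 0x9D; 0x69 ⊕ 0x9D = 0xF4.
P4: T = 0xE6, S = E(K, T) = 0x91; 0x85 ⊕ 0x91 = 0x14.
P5: T = 0xE7, S = E(K, T) = 0x95; 0xCD ⊕ 0x95 = 0x58.
Blocks that differ from the original plaintext: P3.

P1 = 0x73, P2 = 0x26, P3 = 0xF4, P4 = 0x14, P5 = 0x58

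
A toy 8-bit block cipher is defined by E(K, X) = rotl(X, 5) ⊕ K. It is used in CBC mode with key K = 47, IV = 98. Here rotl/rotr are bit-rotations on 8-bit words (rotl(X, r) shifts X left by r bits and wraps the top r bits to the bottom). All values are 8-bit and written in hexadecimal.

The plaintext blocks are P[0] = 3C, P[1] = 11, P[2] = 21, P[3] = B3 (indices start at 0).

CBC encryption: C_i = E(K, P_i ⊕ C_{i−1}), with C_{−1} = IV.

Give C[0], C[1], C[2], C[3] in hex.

C[0]: P[0] ⊕ 98 = A4; E(K, A4) = D3.
C[1]: P[1] ⊕ D3 = C2; E(K, C2) = 1F.
C[2]: P[2] ⊕ 1F = 3E; E(K, 3E) = 80.
C[3]: P[3] ⊕ 80 = 33; E(K, 33) = 21.

C[0] = D3, C[1] = 1F, C[2] = 80, C[3] = 21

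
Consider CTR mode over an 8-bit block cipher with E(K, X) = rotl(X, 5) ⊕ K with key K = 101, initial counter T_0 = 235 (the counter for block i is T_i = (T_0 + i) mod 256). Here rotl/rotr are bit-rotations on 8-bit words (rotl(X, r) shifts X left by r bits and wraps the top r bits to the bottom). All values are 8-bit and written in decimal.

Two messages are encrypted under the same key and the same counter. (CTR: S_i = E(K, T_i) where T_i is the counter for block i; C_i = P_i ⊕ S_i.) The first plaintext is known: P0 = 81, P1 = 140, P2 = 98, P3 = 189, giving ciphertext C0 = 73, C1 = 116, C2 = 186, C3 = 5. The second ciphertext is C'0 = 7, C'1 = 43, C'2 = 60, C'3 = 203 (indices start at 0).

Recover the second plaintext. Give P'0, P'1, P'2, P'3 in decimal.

P'0 = 31, P'1 = 211, P'2 = 228, P'3 = 115

In CTR with a reused counter, both messages share the same keystream S_i, so C_i ⊕ C'_i = P_i ⊕ P'_i and thus P'_i = P_i ⊕ C_i ⊕ C'_i.
P'0: 81 ⊕ 73 ⊕ 7 = 31.
P'1: 140 ⊕ 116 ⊕ 43 = 211.
P'2: 98 ⊕ 186 ⊕ 60 = 228.
P'3: 189 ⊕ 5 ⊕ 203 = 115.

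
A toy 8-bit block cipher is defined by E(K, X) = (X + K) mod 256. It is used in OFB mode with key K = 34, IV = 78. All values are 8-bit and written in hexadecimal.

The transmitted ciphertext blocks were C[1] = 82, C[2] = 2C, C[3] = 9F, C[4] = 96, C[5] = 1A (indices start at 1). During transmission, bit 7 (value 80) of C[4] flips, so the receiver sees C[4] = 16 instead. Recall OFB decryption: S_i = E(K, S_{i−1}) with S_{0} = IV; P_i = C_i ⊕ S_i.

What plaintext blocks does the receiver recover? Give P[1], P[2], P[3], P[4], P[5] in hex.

P[1] = 2E, P[2] = CC, P[3] = 8B, P[4] = 5E, P[5] = 66

Only C[4] changed, to 16. In OFB, a change in C_i flips the same bit in P_i only; the keystream is unaffected. Decrypting the received ciphertext:
P[1]: S = E(K, 78) = AC; 82 ⊕ AC = 2E.
P[2]: S = E(K, AC) = E0; 2C ⊕ E0 = CC.
P[3]: S = E(K, E0) = 14; 9F ⊕ 14 = 8B.
P[4]: S = E(K, 14) = 48; 16 ⊕ 48 = 5E.
P[5]: S = E(K, 48) = 7C; 1A ⊕ 7C = 66.
Blocks that differ from the original plaintext: P[4].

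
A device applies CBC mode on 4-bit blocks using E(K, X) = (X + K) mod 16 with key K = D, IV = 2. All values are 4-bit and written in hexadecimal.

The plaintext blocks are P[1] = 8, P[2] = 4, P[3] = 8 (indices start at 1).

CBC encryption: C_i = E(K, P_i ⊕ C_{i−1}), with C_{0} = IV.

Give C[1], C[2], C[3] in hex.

C[1]: P[1] ⊕ 2 = A; E(K, A) = 7.
C[2]: P[2] ⊕ 7 = 3; E(K, 3) = 0.
C[3]: P[3] ⊕ 0 = 8; E(K, 8) = 5.

C[1] = 7, C[2] = 0, C[3] = 5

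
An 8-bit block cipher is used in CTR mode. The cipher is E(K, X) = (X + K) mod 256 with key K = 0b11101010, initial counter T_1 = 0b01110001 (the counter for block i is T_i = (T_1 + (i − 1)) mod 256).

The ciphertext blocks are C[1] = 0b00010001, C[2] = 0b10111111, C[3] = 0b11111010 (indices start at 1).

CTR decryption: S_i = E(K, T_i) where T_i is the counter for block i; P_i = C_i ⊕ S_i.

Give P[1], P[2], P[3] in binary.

P[1]: T = 0b01110001, S = E(K, T) = 0b01011011; 0b00010001 ⊕ 0b01011011 = 0b01001010.
P[2]: T = 0b01110010, S = E(K, T) = 0b01011100; 0b10111111 ⊕ 0b01011100 = 0b11100011.
P[3]: T = 0b01110011, S = E(K, T) = 0b01011101; 0b11111010 ⊕ 0b01011101 = 0b10100111.

P[1] = 0b01001010, P[2] = 0b11100011, P[3] = 0b10100111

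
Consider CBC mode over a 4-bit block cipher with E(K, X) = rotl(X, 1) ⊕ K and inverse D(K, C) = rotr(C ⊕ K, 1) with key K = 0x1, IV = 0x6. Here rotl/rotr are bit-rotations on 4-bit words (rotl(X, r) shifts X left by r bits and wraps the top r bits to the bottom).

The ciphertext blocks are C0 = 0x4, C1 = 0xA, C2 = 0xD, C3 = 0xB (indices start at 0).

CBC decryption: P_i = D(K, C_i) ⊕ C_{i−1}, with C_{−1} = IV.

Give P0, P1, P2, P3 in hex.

P0 = 0xC, P1 = 0x9, P2 = 0xC, P3 = 0x8

P0: D(K, 0x4) = 0xA; 0xA ⊕ 0x6 = 0xC.
P1: D(K, 0xA) = 0xD; 0xD ⊕ 0x4 = 0x9.
P2: D(K, 0xD) = 0x6; 0x6 ⊕ 0xA = 0xC.
P3: D(K, 0xB) = 0x5; 0x5 ⊕ 0xD = 0x8.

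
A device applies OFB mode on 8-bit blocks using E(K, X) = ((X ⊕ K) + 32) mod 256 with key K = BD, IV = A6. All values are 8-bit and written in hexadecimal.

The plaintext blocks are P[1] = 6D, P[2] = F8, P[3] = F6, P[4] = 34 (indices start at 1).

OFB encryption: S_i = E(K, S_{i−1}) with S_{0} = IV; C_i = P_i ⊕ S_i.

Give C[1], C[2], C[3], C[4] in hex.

C[1]: S = E(K, A6) = 4D; 6D ⊕ 4D = 20.
C[2]: S = E(K, 4D) = 22; F8 ⊕ 22 = DA.
C[3]: S = E(K, 22) = D1; F6 ⊕ D1 = 27.
C[4]: S = E(K, D1) = 9E; 34 ⊕ 9E = AA.

C[1] = 20, C[2] = DA, C[3] = 27, C[4] = AA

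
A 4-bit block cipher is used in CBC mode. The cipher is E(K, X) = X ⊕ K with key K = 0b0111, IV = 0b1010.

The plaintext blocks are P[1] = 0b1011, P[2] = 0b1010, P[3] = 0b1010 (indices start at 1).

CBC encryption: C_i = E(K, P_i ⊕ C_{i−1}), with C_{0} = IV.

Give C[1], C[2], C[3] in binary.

C[1] = 0b0110, C[2] = 0b1011, C[3] = 0b0110

C[1]: P[1] ⊕ 0b1010 = 0b0001; E(K, 0b0001) = 0b0110.
C[2]: P[2] ⊕ 0b0110 = 0b1100; E(K, 0b1100) = 0b1011.
C[3]: P[3] ⊕ 0b1011 = 0b0001; E(K, 0b0001) = 0b0110.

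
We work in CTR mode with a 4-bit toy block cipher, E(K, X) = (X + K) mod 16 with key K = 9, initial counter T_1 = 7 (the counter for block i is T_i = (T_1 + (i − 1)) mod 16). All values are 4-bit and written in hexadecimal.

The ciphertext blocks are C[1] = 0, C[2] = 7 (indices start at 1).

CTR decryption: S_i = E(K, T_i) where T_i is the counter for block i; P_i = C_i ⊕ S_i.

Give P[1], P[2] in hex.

P[1]: T = 7, S = E(K, T) = 0; 0 ⊕ 0 = 0.
P[2]: T = 8, S = E(K, T) = 1; 7 ⊕ 1 = 6.

P[1] = 0, P[2] = 6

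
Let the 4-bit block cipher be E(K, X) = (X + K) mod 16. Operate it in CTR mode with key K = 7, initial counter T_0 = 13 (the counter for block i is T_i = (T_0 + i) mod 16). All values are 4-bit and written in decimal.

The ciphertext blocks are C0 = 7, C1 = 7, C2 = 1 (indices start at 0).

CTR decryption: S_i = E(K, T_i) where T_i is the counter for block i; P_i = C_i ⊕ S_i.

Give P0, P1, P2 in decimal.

P0 = 3, P1 = 2, P2 = 7

P0: T = 13, S = E(K, T) = 4; 7 ⊕ 4 = 3.
P1: T = 14, S = E(K, T) = 5; 7 ⊕ 5 = 2.
P2: T = 15, S = E(K, T) = 6; 1 ⊕ 6 = 7.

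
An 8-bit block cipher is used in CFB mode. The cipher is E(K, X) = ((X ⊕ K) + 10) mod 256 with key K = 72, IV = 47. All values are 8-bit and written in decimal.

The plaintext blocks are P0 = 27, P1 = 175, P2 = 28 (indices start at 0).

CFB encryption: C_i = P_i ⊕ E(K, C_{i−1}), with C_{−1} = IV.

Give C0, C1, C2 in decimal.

C0: E(K, 47) = 113; 27 ⊕ 113 = 106.
C1: E(K, 106) = 44; 175 ⊕ 44 = 131.
C2: E(K, 131) = 213; 28 ⊕ 213 = 201.

C0 = 106, C1 = 131, C2 = 201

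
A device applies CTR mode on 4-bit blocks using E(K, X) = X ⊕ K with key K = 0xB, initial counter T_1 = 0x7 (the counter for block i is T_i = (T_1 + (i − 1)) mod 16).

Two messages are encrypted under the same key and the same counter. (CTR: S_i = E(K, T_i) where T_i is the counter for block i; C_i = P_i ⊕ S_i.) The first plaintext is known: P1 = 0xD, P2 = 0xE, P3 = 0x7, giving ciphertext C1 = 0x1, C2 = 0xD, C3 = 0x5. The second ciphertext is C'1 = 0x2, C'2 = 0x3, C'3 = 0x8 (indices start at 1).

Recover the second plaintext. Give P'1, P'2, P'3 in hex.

In CTR with a reused counter, both messages share the same keystream S_i, so C_i ⊕ C'_i = P_i ⊕ P'_i and thus P'_i = P_i ⊕ C_i ⊕ C'_i.
P'1: 0xD ⊕ 0x1 ⊕ 0x2 = 0xE.
P'2: 0xE ⊕ 0xD ⊕ 0x3 = 0x0.
P'3: 0x7 ⊕ 0x5 ⊕ 0x8 = 0xA.

P'1 = 0xE, P'2 = 0x0, P'3 = 0xA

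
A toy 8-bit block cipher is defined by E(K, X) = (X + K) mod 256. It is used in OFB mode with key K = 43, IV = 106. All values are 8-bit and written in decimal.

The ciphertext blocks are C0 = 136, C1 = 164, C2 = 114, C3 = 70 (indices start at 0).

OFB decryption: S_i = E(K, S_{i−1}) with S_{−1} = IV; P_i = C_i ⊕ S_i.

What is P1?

P0: S = E(K, 106) = 149; 136 ⊕ 149 = 29.
P1: S = E(K, 149) = 192; 164 ⊕ 192 = 100.

P1 = 100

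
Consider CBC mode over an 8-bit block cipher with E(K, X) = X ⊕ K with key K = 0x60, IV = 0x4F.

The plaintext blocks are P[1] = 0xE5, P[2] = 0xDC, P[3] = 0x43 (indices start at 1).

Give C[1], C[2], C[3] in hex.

C[1] = 0xCA, C[2] = 0x76, C[3] = 0x55

CBC encryption: C_i = E(K, P_i ⊕ C_{i−1}), with C_{0} = IV.
C[1]: P[1] ⊕ 0x4F = 0xAA; E(K, 0xAA) = 0xCA.
C[2]: P[2] ⊕ 0xCA = 0x16; E(K, 0x16) = 0x76.
C[3]: P[3] ⊕ 0x76 = 0x35; E(K, 0x35) = 0x55.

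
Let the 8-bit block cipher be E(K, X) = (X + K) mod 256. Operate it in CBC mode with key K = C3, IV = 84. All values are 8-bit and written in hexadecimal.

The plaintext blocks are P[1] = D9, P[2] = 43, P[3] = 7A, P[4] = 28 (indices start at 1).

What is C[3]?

CBC encryption: C_i = E(K, P_i ⊕ C_{i−1}), with C_{0} = IV.
C[1]: P[1] ⊕ 84 = 5D; E(K, 5D) = 20.
C[2]: P[2] ⊕ 20 = 63; E(K, 63) = 26.
C[3]: P[3] ⊕ 26 = 5C; E(K, 5C) = 1F.

C[3] = 1F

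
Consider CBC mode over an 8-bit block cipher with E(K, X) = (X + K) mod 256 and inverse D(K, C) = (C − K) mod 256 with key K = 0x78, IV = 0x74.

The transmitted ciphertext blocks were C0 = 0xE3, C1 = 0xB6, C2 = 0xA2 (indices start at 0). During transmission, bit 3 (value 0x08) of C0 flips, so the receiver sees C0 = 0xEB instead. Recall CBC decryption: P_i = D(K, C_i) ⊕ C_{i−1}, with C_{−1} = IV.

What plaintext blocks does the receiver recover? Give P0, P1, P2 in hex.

Only C0 changed, to 0xEB. In CBC, a change in C_i garbles P_i and flips the same bit in P_{i+1}. Decrypting the received ciphertext:
P0: D(K, 0xEB) = 0x73; 0x73 ⊕ 0x74 = 0x07.
P1: D(K, 0xB6) = 0x3E; 0x3E ⊕ 0xEB = 0xD5.
P2: D(K, 0xA2) = 0x2A; 0x2A ⊕ 0xB6 = 0x9C.
Blocks that differ from the original plaintext: P0, P1.

P0 = 0x07, P1 = 0xD5, P2 = 0x9C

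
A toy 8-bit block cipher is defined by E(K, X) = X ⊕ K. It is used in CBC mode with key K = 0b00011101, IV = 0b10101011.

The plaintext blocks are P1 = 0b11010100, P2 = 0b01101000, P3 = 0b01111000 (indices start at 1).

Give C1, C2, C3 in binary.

CBC encryption: C_i = E(K, P_i ⊕ C_{i−1}), with C_{0} = IV.
C1: P1 ⊕ 0b10101011 = 0b01111111; E(K, 0b01111111) = 0b01100010.
C2: P2 ⊕ 0b01100010 = 0b00001010; E(K, 0b00001010) = 0b00010111.
C3: P3 ⊕ 0b00010111 = 0b01101111; E(K, 0b01101111) = 0b01110010.

C1 = 0b01100010, C2 = 0b00010111, C3 = 0b01110010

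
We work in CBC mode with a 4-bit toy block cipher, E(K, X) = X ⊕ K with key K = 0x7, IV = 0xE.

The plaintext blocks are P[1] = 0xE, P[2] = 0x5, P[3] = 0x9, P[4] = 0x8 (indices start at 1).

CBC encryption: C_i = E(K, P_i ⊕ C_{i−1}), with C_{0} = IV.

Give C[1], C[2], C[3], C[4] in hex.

C[1]: P[1] ⊕ 0xE = 0x0; E(K, 0x0) = 0x7.
C[2]: P[2] ⊕ 0x7 = 0x2; E(K, 0x2) = 0x5.
C[3]: P[3] ⊕ 0x5 = 0xC; E(K, 0xC) = 0xB.
C[4]: P[4] ⊕ 0xB = 0x3; E(K, 0x3) = 0x4.

C[1] = 0x7, C[2] = 0x5, C[3] = 0xB, C[4] = 0x4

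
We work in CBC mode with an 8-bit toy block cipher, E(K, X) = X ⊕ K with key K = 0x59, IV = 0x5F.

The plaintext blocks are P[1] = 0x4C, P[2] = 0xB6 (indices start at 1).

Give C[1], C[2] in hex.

C[1] = 0x4A, C[2] = 0xA5

CBC encryption: C_i = E(K, P_i ⊕ C_{i−1}), with C_{0} = IV.
C[1]: P[1] ⊕ 0x5F = 0x13; E(K, 0x13) = 0x4A.
C[2]: P[2] ⊕ 0x4A = 0xFC; E(K, 0xFC) = 0xA5.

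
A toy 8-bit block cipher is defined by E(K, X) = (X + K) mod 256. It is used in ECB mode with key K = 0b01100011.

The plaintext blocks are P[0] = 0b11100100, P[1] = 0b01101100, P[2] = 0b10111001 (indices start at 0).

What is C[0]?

ECB encryption: C_i = E(K, P_i).
C[0]: E(K, 0b11100100) = 0b01000111.

C[0] = 0b01000111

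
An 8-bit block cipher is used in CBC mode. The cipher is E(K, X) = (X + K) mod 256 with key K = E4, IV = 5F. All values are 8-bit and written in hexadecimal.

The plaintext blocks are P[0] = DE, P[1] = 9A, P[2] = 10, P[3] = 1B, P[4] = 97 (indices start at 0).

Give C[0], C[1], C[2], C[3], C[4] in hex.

C[0] = 65, C[1] = E3, C[2] = D7, C[3] = B0, C[4] = 0B

CBC encryption: C_i = E(K, P_i ⊕ C_{i−1}), with C_{−1} = IV.
C[0]: P[0] ⊕ 5F = 81; E(K, 81) = 65.
C[1]: P[1] ⊕ 65 = FF; E(K, FF) = E3.
C[2]: P[2] ⊕ E3 = F3; E(K, F3) = D7.
C[3]: P[3] ⊕ D7 = CC; E(K, CC) = B0.
C[4]: P[4] ⊕ B0 = 27; E(K, 27) = 0B.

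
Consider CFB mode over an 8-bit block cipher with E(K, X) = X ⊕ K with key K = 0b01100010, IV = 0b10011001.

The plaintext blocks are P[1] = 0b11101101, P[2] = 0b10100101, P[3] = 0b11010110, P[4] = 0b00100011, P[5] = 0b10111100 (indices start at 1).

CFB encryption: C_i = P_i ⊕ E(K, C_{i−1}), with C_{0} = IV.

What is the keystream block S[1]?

C[1]: E(K, 0b10011001) = 0b11111011; 0b11101101 ⊕ 0b11111011 = 0b00010110.
So S[1] = 0b11111011.

0b11111011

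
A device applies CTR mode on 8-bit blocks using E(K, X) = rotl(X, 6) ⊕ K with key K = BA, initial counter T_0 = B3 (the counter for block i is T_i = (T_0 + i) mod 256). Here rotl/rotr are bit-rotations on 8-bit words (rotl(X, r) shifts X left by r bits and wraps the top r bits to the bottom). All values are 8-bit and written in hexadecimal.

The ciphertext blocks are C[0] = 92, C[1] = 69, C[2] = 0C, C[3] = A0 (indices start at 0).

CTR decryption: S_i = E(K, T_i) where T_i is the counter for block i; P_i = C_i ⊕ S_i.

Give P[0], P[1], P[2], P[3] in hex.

P[0]: T = B3, S = E(K, T) = 56; 92 ⊕ 56 = C4.
P[1]: T = B4, S = E(K, T) = 97; 69 ⊕ 97 = FE.
P[2]: T = B5, S = E(K, T) = D7; 0C ⊕ D7 = DB.
P[3]: T = B6, S = E(K, T) = 17; A0 ⊕ 17 = B7.

P[0] = C4, P[1] = FE, P[2] = DB, P[3] = B7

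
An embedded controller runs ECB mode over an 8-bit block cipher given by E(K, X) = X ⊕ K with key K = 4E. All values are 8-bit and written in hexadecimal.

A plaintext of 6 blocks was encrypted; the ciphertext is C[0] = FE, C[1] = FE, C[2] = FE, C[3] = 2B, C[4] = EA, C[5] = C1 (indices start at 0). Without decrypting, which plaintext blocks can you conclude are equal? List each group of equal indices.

P[0] = P[1] = P[2]

ECB encrypts each block independently with the same key, so equal ciphertext blocks imply equal plaintext blocks.
C[0] = C[1] = C[2] = FE, so P[0] = P[1] = P[2].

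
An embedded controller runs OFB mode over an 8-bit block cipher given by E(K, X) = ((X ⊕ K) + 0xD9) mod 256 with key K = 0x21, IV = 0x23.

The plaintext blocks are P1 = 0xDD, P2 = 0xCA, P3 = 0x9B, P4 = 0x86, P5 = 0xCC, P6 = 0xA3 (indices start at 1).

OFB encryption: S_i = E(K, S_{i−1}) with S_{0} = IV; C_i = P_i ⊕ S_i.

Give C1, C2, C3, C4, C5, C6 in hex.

C1 = 0x06, C2 = 0x19, C3 = 0x50, C4 = 0x45, C5 = 0x77, C6 = 0xD0

C1: S = E(K, 0x23) = 0xDB; 0xDD ⊕ 0xDB = 0x06.
C2: S = E(K, 0xDB) = 0xD3; 0xCA ⊕ 0xD3 = 0x19.
C3: S = E(K, 0xD3) = 0xCB; 0x9B ⊕ 0xCB = 0x50.
C4: S = E(K, 0xCB) = 0xC3; 0x86 ⊕ 0xC3 = 0x45.
C5: S = E(K, 0xC3) = 0xBB; 0xCC ⊕ 0xBB = 0x77.
C6: S = E(K, 0xBB) = 0x73; 0xA3 ⊕ 0x73 = 0xD0.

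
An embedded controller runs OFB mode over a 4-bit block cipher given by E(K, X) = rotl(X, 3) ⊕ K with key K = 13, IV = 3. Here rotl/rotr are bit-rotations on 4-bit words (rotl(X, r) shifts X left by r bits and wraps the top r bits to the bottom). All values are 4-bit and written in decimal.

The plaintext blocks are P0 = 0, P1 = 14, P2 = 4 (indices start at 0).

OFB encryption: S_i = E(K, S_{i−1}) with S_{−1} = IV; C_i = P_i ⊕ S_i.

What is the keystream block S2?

C0: S = E(K, 3) = 4; 0 ⊕ 4 = 4.
C1: S = E(K, 4) = 15; 14 ⊕ 15 = 1.
C2: S = E(K, 15) = 2; 4 ⊕ 2 = 6.
So S2 = 2.

2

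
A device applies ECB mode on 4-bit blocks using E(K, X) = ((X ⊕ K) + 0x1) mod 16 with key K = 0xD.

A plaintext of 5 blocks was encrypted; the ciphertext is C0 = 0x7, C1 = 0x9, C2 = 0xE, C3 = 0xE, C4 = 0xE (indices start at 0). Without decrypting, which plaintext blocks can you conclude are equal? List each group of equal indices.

ECB encrypts each block independently with the same key, so equal ciphertext blocks imply equal plaintext blocks.
C2 = C3 = C4 = 0xE, so P2 = P3 = P4.

P2 = P3 = P4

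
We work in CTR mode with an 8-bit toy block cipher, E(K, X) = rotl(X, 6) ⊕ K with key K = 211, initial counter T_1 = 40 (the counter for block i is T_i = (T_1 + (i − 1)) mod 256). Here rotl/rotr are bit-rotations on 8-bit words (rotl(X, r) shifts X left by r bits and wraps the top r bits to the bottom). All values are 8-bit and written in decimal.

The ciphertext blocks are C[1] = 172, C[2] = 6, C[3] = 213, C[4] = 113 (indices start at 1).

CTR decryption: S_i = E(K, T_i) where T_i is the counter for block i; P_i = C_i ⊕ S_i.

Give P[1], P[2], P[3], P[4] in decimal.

P[1] = 117, P[2] = 159, P[3] = 140, P[4] = 104

P[1]: T = 40, S = E(K, T) = 217; 172 ⊕ 217 = 117.
P[2]: T = 41, S = E(K, T) = 153; 6 ⊕ 153 = 159.
P[3]: T = 42, S = E(K, T) = 89; 213 ⊕ 89 = 140.
P[4]: T = 43, S = E(K, T) = 25; 113 ⊕ 25 = 104.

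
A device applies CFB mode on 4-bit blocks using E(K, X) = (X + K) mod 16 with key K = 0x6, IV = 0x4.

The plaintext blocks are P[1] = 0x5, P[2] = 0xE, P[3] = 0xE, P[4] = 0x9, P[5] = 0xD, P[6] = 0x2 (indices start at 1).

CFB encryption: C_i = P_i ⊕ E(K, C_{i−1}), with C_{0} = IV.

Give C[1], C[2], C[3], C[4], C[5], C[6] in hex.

C[1]: E(K, 0x4) = 0xA; 0x5 ⊕ 0xA = 0xF.
C[2]: E(K, 0xF) = 0x5; 0xE ⊕ 0x5 = 0xB.
C[3]: E(K, 0xB) = 0x1; 0xE ⊕ 0x1 = 0xF.
C[4]: E(K, 0xF) = 0x5; 0x9 ⊕ 0x5 = 0xC.
C[5]: E(K, 0xC) = 0x2; 0xD ⊕ 0x2 = 0xF.
C[6]: E(K, 0xF) = 0x5; 0x2 ⊕ 0x5 = 0x7.

C[1] = 0xF, C[2] = 0xB, C[3] = 0xF, C[4] = 0xC, C[5] = 0xF, C[6] = 0x7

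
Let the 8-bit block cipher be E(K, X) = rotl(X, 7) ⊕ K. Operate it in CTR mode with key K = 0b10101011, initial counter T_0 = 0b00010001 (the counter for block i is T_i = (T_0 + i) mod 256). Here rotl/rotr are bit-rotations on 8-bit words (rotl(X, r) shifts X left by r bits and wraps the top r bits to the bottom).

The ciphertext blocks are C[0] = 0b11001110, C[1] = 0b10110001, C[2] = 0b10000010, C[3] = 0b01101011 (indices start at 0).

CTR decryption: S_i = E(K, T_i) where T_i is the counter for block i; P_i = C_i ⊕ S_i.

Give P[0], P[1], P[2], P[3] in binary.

P[0]: T = 0b00010001, S = E(K, T) = 0b00100011; 0b11001110 ⊕ 0b00100011 = 0b11101101.
P[1]: T = 0b00010010, S = E(K, T) = 0b10100010; 0b10110001 ⊕ 0b10100010 = 0b00010011.
P[2]: T = 0b00010011, S = E(K, T) = 0b00100010; 0b10000010 ⊕ 0b00100010 = 0b10100000.
P[3]: T = 0b00010100, S = E(K, T) = 0b10100001; 0b01101011 ⊕ 0b10100001 = 0b11001010.

P[0] = 0b11101101, P[1] = 0b00010011, P[2] = 0b10100000, P[3] = 0b11001010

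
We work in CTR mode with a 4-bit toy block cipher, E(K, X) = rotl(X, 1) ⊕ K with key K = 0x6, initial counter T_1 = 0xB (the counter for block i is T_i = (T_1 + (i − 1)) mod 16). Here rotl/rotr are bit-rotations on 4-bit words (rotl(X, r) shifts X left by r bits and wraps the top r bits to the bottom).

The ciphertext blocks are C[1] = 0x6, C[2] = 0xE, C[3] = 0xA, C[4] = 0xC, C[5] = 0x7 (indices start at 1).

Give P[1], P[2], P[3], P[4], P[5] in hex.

CTR decryption: S_i = E(K, T_i) where T_i is the counter for block i; P_i = C_i ⊕ S_i.
P[1]: T = 0xB, S = E(K, T) = 0x1; 0x6 ⊕ 0x1 = 0x7.
P[2]: T = 0xC, S = E(K, T) = 0xF; 0xE ⊕ 0xF = 0x1.
P[3]: T = 0xD, S = E(K, T) = 0xD; 0xA ⊕ 0xD = 0x7.
P[4]: T = 0xE, S = E(K, T) = 0xB; 0xC ⊕ 0xB = 0x7.
P[5]: T = 0xF, S = E(K, T) = 0x9; 0x7 ⊕ 0x9 = 0xE.

P[1] = 0x7, P[2] = 0x1, P[3] = 0x7, P[4] = 0x7, P[5] = 0xE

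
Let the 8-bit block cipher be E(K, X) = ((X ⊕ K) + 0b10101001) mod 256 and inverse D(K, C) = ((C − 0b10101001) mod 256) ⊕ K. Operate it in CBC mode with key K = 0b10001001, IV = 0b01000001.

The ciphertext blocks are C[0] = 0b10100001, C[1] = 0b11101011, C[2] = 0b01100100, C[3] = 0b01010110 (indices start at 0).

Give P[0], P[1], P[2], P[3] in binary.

P[0] = 0b00110000, P[1] = 0b01101010, P[2] = 0b11011001, P[3] = 0b01000000

CBC decryption: P_i = D(K, C_i) ⊕ C_{i−1}, with C_{−1} = IV.
P[0]: D(K, 0b10100001) = 0b01110001; 0b01110001 ⊕ 0b01000001 = 0b00110000.
P[1]: D(K, 0b11101011) = 0b11001011; 0b11001011 ⊕ 0b10100001 = 0b01101010.
P[2]: D(K, 0b01100100) = 0b00110010; 0b00110010 ⊕ 0b11101011 = 0b11011001.
P[3]: D(K, 0b01010110) = 0b00100100; 0b00100100 ⊕ 0b01100100 = 0b01000000.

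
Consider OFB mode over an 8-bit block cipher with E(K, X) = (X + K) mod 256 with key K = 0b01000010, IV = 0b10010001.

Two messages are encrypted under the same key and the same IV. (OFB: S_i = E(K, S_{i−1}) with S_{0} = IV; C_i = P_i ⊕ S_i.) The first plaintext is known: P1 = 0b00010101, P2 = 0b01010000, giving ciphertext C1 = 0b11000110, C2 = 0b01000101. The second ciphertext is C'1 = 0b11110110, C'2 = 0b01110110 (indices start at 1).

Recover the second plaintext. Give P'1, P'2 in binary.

In OFB with a reused IV, both messages share the same keystream S_i, so C_i ⊕ C'_i = P_i ⊕ P'_i and thus P'_i = P_i ⊕ C_i ⊕ C'_i.
P'1: 0b00010101 ⊕ 0b11000110 ⊕ 0b11110110 = 0b00100101.
P'2: 0b01010000 ⊕ 0b01000101 ⊕ 0b01110110 = 0b01100011.

P'1 = 0b00100101, P'2 = 0b01100011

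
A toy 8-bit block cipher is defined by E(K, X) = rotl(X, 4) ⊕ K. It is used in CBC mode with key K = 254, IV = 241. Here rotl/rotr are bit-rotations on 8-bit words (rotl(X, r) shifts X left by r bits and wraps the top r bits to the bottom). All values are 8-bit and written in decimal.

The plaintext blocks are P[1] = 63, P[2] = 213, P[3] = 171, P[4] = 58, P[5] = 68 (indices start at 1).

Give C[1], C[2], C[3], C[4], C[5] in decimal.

C[1] = 18, C[2] = 130, C[3] = 108, C[4] = 155, C[5] = 3

CBC encryption: C_i = E(K, P_i ⊕ C_{i−1}), with C_{0} = IV.
C[1]: P[1] ⊕ 241 = 206; E(K, 206) = 18.
C[2]: P[2] ⊕ 18 = 199; E(K, 199) = 130.
C[3]: P[3] ⊕ 130 = 41; E(K, 41) = 108.
C[4]: P[4] ⊕ 108 = 86; E(K, 86) = 155.
C[5]: P[5] ⊕ 155 = 223; E(K, 223) = 3.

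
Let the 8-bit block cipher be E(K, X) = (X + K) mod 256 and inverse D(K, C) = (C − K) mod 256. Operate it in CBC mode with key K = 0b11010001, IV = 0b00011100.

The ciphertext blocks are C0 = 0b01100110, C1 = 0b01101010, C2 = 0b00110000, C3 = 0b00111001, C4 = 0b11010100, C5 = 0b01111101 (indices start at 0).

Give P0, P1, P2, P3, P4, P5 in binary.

P0 = 0b10001001, P1 = 0b11111111, P2 = 0b00110101, P3 = 0b01011000, P4 = 0b00111010, P5 = 0b01111000

CBC decryption: P_i = D(K, C_i) ⊕ C_{i−1}, with C_{−1} = IV.
P0: D(K, 0b01100110) = 0b10010101; 0b10010101 ⊕ 0b00011100 = 0b10001001.
P1: D(K, 0b01101010) = 0b10011001; 0b10011001 ⊕ 0b01100110 = 0b11111111.
P2: D(K, 0b00110000) = 0b01011111; 0b01011111 ⊕ 0b01101010 = 0b00110101.
P3: D(K, 0b00111001) = 0b01101000; 0b01101000 ⊕ 0b00110000 = 0b01011000.
P4: D(K, 0b11010100) = 0b00000011; 0b00000011 ⊕ 0b00111001 = 0b00111010.
P5: D(K, 0b01111101) = 0b10101100; 0b10101100 ⊕ 0b11010100 = 0b01111000.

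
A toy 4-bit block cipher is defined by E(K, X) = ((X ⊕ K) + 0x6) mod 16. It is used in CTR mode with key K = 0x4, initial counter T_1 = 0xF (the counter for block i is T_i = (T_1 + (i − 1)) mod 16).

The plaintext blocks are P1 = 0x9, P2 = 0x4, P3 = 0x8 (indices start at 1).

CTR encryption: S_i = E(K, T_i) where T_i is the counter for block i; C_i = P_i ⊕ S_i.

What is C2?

C2 = 0xE

C1: T = 0xF, S = E(K, T) = 0x1; 0x9 ⊕ 0x1 = 0x8.
C2: T = 0x0, S = E(K, T) = 0xA; 0x4 ⊕ 0xA = 0xE.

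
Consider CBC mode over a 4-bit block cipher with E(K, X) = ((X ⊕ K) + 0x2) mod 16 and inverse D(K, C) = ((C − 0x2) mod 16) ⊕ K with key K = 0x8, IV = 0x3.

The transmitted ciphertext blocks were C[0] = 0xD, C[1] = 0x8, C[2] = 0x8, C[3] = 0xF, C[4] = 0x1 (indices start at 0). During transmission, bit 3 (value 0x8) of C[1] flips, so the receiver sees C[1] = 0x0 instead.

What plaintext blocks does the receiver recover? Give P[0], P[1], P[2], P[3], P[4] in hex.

CBC decryption: P_i = D(K, C_i) ⊕ C_{i−1}, with C_{−1} = IV.
Only C[1] changed, to 0x0. In CBC, a change in C_i garbles P_i and flips the same bit in P_{i+1}. Decrypting the received ciphertext:
P[0]: D(K, 0xD) = 0x3; 0x3 ⊕ 0x3 = 0x0.
P[1]: D(K, 0x0) = 0x6; 0x6 ⊕ 0xD = 0xB.
P[2]: D(K, 0x8) = 0xE; 0xE ⊕ 0x0 = 0xE.
P[3]: D(K, 0xF) = 0x5; 0x5 ⊕ 0x8 = 0xD.
P[4]: D(K, 0x1) = 0x7; 0x7 ⊕ 0xF = 0x8.
Blocks that differ from the original plaintext: P[1], P[2].

P[0] = 0x0, P[1] = 0xB, P[2] = 0xE, P[3] = 0xD, P[4] = 0x8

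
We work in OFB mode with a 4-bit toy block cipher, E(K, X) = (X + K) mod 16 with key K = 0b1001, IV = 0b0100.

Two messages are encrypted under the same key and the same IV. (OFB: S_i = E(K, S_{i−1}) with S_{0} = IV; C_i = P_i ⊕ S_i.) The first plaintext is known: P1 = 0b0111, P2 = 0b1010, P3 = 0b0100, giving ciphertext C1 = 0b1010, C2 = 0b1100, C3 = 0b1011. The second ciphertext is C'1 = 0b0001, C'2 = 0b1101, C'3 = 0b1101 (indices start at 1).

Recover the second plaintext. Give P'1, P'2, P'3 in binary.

P'1 = 0b1100, P'2 = 0b1011, P'3 = 0b0010

In OFB with a reused IV, both messages share the same keystream S_i, so C_i ⊕ C'_i = P_i ⊕ P'_i and thus P'_i = P_i ⊕ C_i ⊕ C'_i.
P'1: 0b0111 ⊕ 0b1010 ⊕ 0b0001 = 0b1100.
P'2: 0b1010 ⊕ 0b1100 ⊕ 0b1101 = 0b1011.
P'3: 0b0100 ⊕ 0b1011 ⊕ 0b1101 = 0b0010.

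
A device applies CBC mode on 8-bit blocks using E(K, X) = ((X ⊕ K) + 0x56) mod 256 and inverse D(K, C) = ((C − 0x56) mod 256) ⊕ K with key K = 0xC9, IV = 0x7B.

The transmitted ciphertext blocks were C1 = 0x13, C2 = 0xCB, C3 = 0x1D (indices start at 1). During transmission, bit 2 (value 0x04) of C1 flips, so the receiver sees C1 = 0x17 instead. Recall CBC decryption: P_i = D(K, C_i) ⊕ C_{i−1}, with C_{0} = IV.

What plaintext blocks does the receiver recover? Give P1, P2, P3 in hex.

P1 = 0x73, P2 = 0xAB, P3 = 0xC5

Only C1 changed, to 0x17. In CBC, a change in C_i garbles P_i and flips the same bit in P_{i+1}. Decrypting the received ciphertext:
P1: D(K, 0x17) = 0x08; 0x08 ⊕ 0x7B = 0x73.
P2: D(K, 0xCB) = 0xBC; 0xBC ⊕ 0x17 = 0xAB.
P3: D(K, 0x1D) = 0x0E; 0x0E ⊕ 0xCB = 0xC5.
Blocks that differ from the original plaintext: P1, P2.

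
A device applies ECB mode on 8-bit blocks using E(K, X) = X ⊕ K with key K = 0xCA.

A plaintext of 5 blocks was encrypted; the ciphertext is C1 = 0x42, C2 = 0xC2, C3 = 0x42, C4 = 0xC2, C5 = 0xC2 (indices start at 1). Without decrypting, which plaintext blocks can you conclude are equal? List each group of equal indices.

ECB encrypts each block independently with the same key, so equal ciphertext blocks imply equal plaintext blocks.
C1 = C3 = 0x42, so P1 = P3.
C2 = C4 = C5 = 0xC2, so P2 = P4 = P5.

P1 = P3; P2 = P4 = P5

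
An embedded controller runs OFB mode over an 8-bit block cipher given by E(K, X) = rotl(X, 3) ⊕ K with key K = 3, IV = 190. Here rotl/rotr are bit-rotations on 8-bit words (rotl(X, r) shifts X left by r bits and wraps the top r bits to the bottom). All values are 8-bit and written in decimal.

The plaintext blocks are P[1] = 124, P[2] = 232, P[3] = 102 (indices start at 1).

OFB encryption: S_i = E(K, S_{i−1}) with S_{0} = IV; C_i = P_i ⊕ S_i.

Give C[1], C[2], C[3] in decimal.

C[1]: S = E(K, 190) = 246; 124 ⊕ 246 = 138.
C[2]: S = E(K, 246) = 180; 232 ⊕ 180 = 92.
C[3]: S = E(K, 180) = 166; 102 ⊕ 166 = 192.

C[1] = 138, C[2] = 92, C[3] = 192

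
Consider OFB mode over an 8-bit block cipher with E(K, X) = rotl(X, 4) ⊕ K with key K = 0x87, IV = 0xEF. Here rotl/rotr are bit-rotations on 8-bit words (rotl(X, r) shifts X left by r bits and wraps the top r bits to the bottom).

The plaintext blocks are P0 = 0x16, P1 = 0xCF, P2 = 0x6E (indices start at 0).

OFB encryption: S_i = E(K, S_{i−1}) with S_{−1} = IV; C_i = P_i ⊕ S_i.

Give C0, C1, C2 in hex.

C0 = 0x6F, C1 = 0xDF, C2 = 0xE8

C0: S = E(K, 0xEF) = 0x79; 0x16 ⊕ 0x79 = 0x6F.
C1: S = E(K, 0x79) = 0x10; 0xCF ⊕ 0x10 = 0xDF.
C2: S = E(K, 0x10) = 0x86; 0x6E ⊕ 0x86 = 0xE8.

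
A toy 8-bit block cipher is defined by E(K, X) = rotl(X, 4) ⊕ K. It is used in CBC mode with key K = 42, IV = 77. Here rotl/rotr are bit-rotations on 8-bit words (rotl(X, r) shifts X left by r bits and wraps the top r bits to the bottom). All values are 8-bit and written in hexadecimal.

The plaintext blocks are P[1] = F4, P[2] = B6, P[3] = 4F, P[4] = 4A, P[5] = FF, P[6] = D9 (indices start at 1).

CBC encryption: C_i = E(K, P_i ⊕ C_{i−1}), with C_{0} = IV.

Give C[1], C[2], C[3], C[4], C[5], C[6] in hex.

C[1]: P[1] ⊕ 77 = 83; E(K, 83) = 7A.
C[2]: P[2] ⊕ 7A = CC; E(K, CC) = 8E.
C[3]: P[3] ⊕ 8E = C1; E(K, C1) = 5E.
C[4]: P[4] ⊕ 5E = 14; E(K, 14) = 03.
C[5]: P[5] ⊕ 03 = FC; E(K, FC) = 8D.
C[6]: P[6] ⊕ 8D = 54; E(K, 54) = 07.

C[1] = 7A, C[2] = 8E, C[3] = 5E, C[4] = 03, C[5] = 8D, C[6] = 07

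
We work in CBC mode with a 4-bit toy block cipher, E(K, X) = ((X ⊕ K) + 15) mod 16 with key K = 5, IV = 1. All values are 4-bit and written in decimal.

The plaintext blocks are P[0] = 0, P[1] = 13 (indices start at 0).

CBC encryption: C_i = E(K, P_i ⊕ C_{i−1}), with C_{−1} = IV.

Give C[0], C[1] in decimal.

C[0] = 3, C[1] = 10

C[0]: P[0] ⊕ 1 = 1; E(K, 1) = 3.
C[1]: P[1] ⊕ 3 = 14; E(K, 14) = 10.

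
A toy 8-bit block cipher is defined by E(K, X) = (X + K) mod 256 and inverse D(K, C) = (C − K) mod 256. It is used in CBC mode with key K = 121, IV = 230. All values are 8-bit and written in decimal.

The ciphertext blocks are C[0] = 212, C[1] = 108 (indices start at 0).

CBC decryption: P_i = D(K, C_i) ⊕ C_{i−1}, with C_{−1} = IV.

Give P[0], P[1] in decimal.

P[0] = 189, P[1] = 39

P[0]: D(K, 212) = 91; 91 ⊕ 230 = 189.
P[1]: D(K, 108) = 243; 243 ⊕ 212 = 39.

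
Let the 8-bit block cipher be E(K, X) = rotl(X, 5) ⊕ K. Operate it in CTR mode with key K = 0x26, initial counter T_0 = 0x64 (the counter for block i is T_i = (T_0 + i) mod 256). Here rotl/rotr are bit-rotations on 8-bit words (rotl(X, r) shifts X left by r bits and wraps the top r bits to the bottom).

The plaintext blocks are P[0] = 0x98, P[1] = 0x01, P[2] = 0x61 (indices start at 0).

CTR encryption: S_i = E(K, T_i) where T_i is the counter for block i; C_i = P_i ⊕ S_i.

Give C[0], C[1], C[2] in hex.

C[0]: T = 0x64, S = E(K, T) = 0xAA; 0x98 ⊕ 0xAA = 0x32.
C[1]: T = 0x65, S = E(K, T) = 0x8A; 0x01 ⊕ 0x8A = 0x8B.
C[2]: T = 0x66, S = E(K, T) = 0xEA; 0x61 ⊕ 0xEA = 0x8B.

C[0] = 0x32, C[1] = 0x8B, C[2] = 0x8B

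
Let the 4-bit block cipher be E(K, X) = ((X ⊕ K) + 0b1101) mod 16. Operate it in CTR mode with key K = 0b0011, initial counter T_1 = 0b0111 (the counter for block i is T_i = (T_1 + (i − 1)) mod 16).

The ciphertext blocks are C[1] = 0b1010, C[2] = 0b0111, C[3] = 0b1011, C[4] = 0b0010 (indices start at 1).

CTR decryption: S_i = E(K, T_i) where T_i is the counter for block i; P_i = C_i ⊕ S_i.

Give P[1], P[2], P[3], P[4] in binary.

P[1] = 0b1011, P[2] = 0b1111, P[3] = 0b1100, P[4] = 0b0100

P[1]: T = 0b0111, S = E(K, T) = 0b0001; 0b1010 ⊕ 0b0001 = 0b1011.
P[2]: T = 0b1000, S = E(K, T) = 0b1000; 0b0111 ⊕ 0b1000 = 0b1111.
P[3]: T = 0b1001, S = E(K, T) = 0b0111; 0b1011 ⊕ 0b0111 = 0b1100.
P[4]: T = 0b1010, S = E(K, T) = 0b0110; 0b0010 ⊕ 0b0110 = 0b0100.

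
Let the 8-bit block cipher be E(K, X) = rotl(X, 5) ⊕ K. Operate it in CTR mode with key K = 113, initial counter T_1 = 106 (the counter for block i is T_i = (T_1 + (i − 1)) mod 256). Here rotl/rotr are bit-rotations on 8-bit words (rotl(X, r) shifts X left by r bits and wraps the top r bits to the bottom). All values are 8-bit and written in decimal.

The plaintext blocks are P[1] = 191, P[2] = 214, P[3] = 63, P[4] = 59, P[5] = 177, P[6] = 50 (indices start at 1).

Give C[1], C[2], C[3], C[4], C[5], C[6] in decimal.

CTR encryption: S_i = E(K, T_i) where T_i is the counter for block i; C_i = P_i ⊕ S_i.
C[1]: T = 106, S = E(K, T) = 60; 191 ⊕ 60 = 131.
C[2]: T = 107, S = E(K, T) = 28; 214 ⊕ 28 = 202.
C[3]: T = 108, S = E(K, T) = 252; 63 ⊕ 252 = 195.
C[4]: T = 109, S = E(K, T) = 220; 59 ⊕ 220 = 231.
C[5]: T = 110, S = E(K, T) = 188; 177 ⊕ 188 = 13.
C[6]: T = 111, S = E(K, T) = 156; 50 ⊕ 156 = 174.

C[1] = 131, C[2] = 202, C[3] = 195, C[4] = 231, C[5] = 13, C[6] = 174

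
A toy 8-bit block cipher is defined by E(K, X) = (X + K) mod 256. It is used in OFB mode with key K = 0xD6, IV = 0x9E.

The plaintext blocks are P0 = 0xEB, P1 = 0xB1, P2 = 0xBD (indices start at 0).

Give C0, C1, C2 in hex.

OFB encryption: S_i = E(K, S_{i−1}) with S_{−1} = IV; C_i = P_i ⊕ S_i.
C0: S = E(K, 0x9E) = 0x74; 0xEB ⊕ 0x74 = 0x9F.
C1: S = E(K, 0x74) = 0x4A; 0xB1 ⊕ 0x4A = 0xFB.
C2: S = E(K, 0x4A) = 0x20; 0xBD ⊕ 0x20 = 0x9D.

C0 = 0x9F, C1 = 0xFB, C2 = 0x9D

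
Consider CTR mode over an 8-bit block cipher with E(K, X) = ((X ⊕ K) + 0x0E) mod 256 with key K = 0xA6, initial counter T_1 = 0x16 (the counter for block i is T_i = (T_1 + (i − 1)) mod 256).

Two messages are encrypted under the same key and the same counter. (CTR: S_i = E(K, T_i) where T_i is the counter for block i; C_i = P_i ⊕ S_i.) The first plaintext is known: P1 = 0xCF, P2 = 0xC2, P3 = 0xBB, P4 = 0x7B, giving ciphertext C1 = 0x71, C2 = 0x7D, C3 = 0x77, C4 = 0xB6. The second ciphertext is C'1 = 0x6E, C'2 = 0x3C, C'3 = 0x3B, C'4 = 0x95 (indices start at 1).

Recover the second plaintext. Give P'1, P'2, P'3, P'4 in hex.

P'1 = 0xD0, P'2 = 0x83, P'3 = 0xF7, P'4 = 0x58

In CTR with a reused counter, both messages share the same keystream S_i, so C_i ⊕ C'_i = P_i ⊕ P'_i and thus P'_i = P_i ⊕ C_i ⊕ C'_i.
P'1: 0xCF ⊕ 0x71 ⊕ 0x6E = 0xD0.
P'2: 0xC2 ⊕ 0x7D ⊕ 0x3C = 0x83.
P'3: 0xBB ⊕ 0x77 ⊕ 0x3B = 0xF7.
P'4: 0x7B ⊕ 0xB6 ⊕ 0x95 = 0x58.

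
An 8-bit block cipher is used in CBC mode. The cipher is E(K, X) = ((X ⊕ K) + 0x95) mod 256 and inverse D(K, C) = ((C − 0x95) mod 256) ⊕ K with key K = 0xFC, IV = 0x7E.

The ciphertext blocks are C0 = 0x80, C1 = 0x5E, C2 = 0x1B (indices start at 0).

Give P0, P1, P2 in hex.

CBC decryption: P_i = D(K, C_i) ⊕ C_{i−1}, with C_{−1} = IV.
P0: D(K, 0x80) = 0x17; 0x17 ⊕ 0x7E = 0x69.
P1: D(K, 0x5E) = 0x35; 0x35 ⊕ 0x80 = 0xB5.
P2: D(K, 0x1B) = 0x7A; 0x7A ⊕ 0x5E = 0x24.

P0 = 0x69, P1 = 0xB5, P2 = 0x24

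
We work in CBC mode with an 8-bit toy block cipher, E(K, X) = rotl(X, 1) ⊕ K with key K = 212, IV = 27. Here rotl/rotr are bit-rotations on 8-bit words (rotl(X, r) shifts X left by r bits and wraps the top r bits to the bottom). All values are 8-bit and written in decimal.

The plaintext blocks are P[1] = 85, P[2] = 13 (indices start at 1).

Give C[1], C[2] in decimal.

CBC encryption: C_i = E(K, P_i ⊕ C_{i−1}), with C_{0} = IV.
C[1]: P[1] ⊕ 27 = 78; E(K, 78) = 72.
C[2]: P[2] ⊕ 72 = 69; E(K, 69) = 94.

C[1] = 72, C[2] = 94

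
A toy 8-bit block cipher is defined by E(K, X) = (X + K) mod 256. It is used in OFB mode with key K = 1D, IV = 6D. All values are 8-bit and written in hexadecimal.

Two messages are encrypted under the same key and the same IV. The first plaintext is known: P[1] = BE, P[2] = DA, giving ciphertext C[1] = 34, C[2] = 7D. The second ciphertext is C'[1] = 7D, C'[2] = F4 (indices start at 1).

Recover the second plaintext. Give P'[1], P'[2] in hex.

In OFB with a reused IV, both messages share the same keystream S_i, so C_i ⊕ C'_i = P_i ⊕ P'_i and thus P'_i = P_i ⊕ C_i ⊕ C'_i.
P'[1]: BE ⊕ 34 ⊕ 7D = F7.
P'[2]: DA ⊕ 7D ⊕ F4 = 53.

P'[1] = F7, P'[2] = 53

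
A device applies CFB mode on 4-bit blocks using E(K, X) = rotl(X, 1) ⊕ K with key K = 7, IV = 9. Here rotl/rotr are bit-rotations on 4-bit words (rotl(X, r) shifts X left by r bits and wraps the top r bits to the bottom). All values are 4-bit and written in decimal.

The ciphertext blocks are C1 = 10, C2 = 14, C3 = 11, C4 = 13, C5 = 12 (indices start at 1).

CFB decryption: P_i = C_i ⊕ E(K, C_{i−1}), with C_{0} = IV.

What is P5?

P5 = 0

P5: E(K, 13) = 12; 12 ⊕ 12 = 0.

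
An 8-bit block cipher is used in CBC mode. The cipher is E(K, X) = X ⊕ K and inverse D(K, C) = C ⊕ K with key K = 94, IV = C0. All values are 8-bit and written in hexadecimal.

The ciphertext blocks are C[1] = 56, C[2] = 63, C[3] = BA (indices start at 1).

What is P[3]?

P[3] = 4D

CBC decryption: P_i = D(K, C_i) ⊕ C_{i−1}, with C_{0} = IV.
P[3]: D(K, BA) = 2E; 2E ⊕ 63 = 4D.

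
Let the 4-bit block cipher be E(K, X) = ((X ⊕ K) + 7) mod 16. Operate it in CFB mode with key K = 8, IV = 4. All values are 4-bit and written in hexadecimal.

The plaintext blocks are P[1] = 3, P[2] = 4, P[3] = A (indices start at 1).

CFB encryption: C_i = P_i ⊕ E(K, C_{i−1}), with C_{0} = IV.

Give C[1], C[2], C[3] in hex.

C[1]: E(K, 4) = 3; 3 ⊕ 3 = 0.
C[2]: E(K, 0) = F; 4 ⊕ F = B.
C[3]: E(K, B) = A; A ⊕ A = 0.

C[1] = 0, C[2] = B, C[3] = 0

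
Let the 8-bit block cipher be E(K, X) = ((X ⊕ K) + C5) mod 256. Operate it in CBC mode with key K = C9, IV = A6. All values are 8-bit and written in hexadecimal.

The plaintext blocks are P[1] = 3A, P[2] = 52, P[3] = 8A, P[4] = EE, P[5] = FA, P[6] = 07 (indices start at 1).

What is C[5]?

C[5] = 46

CBC encryption: C_i = E(K, P_i ⊕ C_{i−1}), with C_{0} = IV.
C[1]: P[1] ⊕ A6 = 9C; E(K, 9C) = 1A.
C[2]: P[2] ⊕ 1A = 48; E(K, 48) = 46.
C[3]: P[3] ⊕ 46 = CC; E(K, CC) = CA.
C[4]: P[4] ⊕ CA = 24; E(K, 24) = B2.
C[5]: P[5] ⊕ B2 = 48; E(K, 48) = 46.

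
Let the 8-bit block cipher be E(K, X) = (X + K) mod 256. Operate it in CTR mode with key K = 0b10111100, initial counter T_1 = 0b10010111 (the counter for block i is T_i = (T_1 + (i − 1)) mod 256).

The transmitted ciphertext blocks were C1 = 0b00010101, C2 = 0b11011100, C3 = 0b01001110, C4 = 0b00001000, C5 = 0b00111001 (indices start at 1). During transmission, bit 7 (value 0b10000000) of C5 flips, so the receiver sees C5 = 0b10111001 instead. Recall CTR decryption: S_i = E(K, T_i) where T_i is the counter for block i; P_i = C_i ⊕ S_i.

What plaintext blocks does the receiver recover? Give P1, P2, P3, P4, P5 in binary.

P1 = 0b01000110, P2 = 0b10001000, P3 = 0b00011011, P4 = 0b01011110, P5 = 0b11101110

Only C5 changed, to 0b10111001. In CTR, a change in C_i flips the same bit in P_i only; the keystream is unaffected. Decrypting the received ciphertext:
P1: T = 0b10010111, S = E(K, T) = 0b01010011; 0b00010101 ⊕ 0b01010011 = 0b01000110.
P2: T = 0b10011000, S = E(K, T) = 0b01010100; 0b11011100 ⊕ 0b01010100 = 0b10001000.
P3: T = 0b10011001, S = E(K, T) = 0b01010101; 0b01001110 ⊕ 0b01010101 = 0b00011011.
P4: T = 0b10011010, S = E(K, T) = 0b01010110; 0b00001000 ⊕ 0b01010110 = 0b01011110.
P5: T = 0b10011011, S = E(K, T) = 0b01010111; 0b10111001 ⊕ 0b01010111 = 0b11101110.
Blocks that differ from the original plaintext: P5.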